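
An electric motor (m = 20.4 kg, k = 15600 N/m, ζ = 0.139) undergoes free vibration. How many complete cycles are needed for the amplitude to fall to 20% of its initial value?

Logarithmic decrement δ = 2πζ/√(1 − ζ²) = 2π × 0.1390/√(1 − 0.0193) = 0.8819.
x_n/x₀ = e^(−nδ) ≤ 0.2; take ln: n ≥ ln(1/0.2)/δ = 1.609/0.8819 = 1.825.
So 2 complete cycles are required.

2 cycles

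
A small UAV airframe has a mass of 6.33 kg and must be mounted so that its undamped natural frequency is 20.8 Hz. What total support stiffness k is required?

108000 N/m

ω_n = 2πf_n = 2π × 20.8 = 130.7 rad/s.
k = m·ω_n² = 6.33 × 130.7² = 6.33 × 17080 = 108100 N/m.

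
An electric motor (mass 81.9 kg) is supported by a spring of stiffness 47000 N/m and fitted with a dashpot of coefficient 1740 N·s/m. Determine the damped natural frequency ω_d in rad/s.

21.5 rad/s

ω_n = √(k/m) = √(47000/81.9) = 23.96 rad/s.
Critical damping c_c = 2√(k·m) = 2√(47000 × 81.9) = 3924 N·s/m, so ζ = c/c_c = 1740/3924 = 0.4434.
ω_d = ω_n√(1 − ζ²) = 23.96 × √(1 − 0.197) = 21.47 rad/s.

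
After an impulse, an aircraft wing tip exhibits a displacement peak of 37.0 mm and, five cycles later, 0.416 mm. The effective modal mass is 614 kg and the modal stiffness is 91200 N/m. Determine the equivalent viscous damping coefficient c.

2120 N·s/m

Logarithmic decrement δ = (1/n)·ln(x₀/x_n) = (1/5)·ln(37.0/0.416) = (1/5)·ln(88.94) = 0.8976.
ζ = δ/√(4π² + δ²) = 0.8976/√(39.48 + 0.806) = 0.8976/6.347 = 0.1414.
c = ζ · 2√(km) = 0.1414 × 2√(91200 × 614) = 0.1414 × 14970 = 2117 N·s/m.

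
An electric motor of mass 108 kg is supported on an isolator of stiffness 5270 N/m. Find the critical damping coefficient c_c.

1510 N·s/m

c_c = 2√(k·m) = 2√(5270 × 108) = 2 × 754.4 = 1509 N·s/m.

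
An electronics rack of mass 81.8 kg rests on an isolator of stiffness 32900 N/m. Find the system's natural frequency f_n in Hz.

ω_n = √(k/m) = √(32900/81.8) = √402.2 = 20.05 rad/s.
f_n = ω_n/(2π) = 20.05/6.283 = 3.192 Hz.

3.19 Hz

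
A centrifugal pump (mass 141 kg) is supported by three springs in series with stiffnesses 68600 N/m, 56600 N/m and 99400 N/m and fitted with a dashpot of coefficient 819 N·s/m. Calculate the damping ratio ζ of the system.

0.224

Series springs: 1/k_eq = 1/68600 + 1/56600 + 1/99400 = 4.231×10^-5, so k_eq = 23640 N/m.
ω_n = √(k_eq/m) = √(23640/141) = 12.95 rad/s.
Critical damping c_c = 2√(k_eq·m) = 2√(23640 × 141) = 3651 N·s/m, so ζ = c/c_c = 819/3651 = 0.2243.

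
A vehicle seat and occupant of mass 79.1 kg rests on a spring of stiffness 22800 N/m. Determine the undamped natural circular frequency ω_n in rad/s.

17.0 rad/s

ω_n = √(k/m) = √(22800/79.1) = √288.2 = 16.98 rad/s.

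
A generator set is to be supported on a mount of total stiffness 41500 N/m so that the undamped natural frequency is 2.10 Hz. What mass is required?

238 kg

ω_n = 2πf_n = 2π × 2.10 = 13.19 rad/s.
m = k/ω_n² = 41500/13.19² = 41500/174.1 = 238.4 kg.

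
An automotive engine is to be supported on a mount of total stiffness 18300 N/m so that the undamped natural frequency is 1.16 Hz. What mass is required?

ω_n = 2πf_n = 2π × 1.16 = 7.288 rad/s.
m = k/ω_n² = 18300/7.288² = 18300/53.12 = 344.5 kg.

344 kg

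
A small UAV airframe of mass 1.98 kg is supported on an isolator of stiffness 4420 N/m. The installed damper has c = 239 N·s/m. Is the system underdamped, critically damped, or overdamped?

overdamped

c_c = 2√(k·m) = 187.1 N·s/m; ζ = c/c_c = 239/187.1 = 1.28.
Since ζ > 1 the system is overdamped.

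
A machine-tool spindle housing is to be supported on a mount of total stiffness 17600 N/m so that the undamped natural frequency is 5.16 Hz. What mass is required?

16.7 kg

ω_n = 2πf_n = 2π × 5.16 = 32.42 rad/s.
m = k/ω_n² = 17600/32.42² = 17600/1051 = 16.74 kg.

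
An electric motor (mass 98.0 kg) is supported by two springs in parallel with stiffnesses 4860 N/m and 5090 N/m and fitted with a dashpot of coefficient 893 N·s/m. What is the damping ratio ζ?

Parallel springs add: k_eq = 4860 + 5090 = 9950 N/m.
ω_n = √(k_eq/m) = √(9950/98.0) = 10.08 rad/s.
Critical damping c_c = 2√(k_eq·m) = 2√(9950 × 98.0) = 1975 N·s/m, so ζ = c/c_c = 893/1975 = 0.4522.

0.452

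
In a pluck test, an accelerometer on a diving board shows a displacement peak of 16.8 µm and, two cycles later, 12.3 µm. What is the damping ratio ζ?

Logarithmic decrement δ = (1/n)·ln(x₀/x_n) = (1/2)·ln(16.8/12.3) = (1/2)·ln(1.366) = 0.1559.
ζ = δ/√(4π² + δ²) = 0.1559/√(39.48 + 0.0243) = 0.1559/6.285 = 0.02480.

0.0248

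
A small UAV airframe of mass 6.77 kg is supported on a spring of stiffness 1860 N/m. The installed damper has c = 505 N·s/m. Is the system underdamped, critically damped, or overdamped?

overdamped

c_c = 2√(k·m) = 224.4 N·s/m; ζ = c/c_c = 505/224.4 = 2.25.
Since ζ > 1 the system is overdamped.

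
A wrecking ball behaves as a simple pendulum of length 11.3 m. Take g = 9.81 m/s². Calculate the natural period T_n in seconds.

For a simple pendulum ω_n = √(g/L) = √(9.81/11.3) = √0.8681 = 0.9317 rad/s.
T_n = 2π/ω_n = 6.283/0.9317 = 6.743 s.

6.74 s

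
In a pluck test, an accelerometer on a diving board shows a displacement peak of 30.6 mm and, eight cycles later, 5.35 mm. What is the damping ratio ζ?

Logarithmic decrement δ = (1/n)·ln(x₀/x_n) = (1/8)·ln(30.6/5.35) = (1/8)·ln(5.720) = 0.2180.
ζ = δ/√(4π² + δ²) = 0.2180/√(39.48 + 0.0475) = 0.2180/6.287 = 0.03467.

0.0347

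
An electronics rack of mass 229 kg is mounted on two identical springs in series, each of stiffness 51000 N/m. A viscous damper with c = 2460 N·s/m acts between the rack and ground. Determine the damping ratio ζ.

Series springs: 1/k_eq = 2/51000, so k_eq = 51000/2 = 25500 N/m.
ω_n = √(k_eq/m) = √(25500/229) = 10.55 rad/s.
Critical damping c_c = 2√(k_eq·m) = 2√(25500 × 229) = 4833 N·s/m, so ζ = c/c_c = 2460/4833 = 0.5090.

0.509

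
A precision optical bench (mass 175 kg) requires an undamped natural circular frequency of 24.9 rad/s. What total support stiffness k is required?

k = m·ω_n² = 175 × 24.90² = 175 × 620.0 = 108500 N/m.

109000 N/m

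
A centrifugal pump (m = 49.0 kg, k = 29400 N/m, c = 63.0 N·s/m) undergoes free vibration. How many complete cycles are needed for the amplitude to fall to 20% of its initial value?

10 cycles

ζ = c/(2√(km)) = 63.0/(2√(29400 × 49.0)) = 63.0/2400 = 0.02624.
Logarithmic decrement δ = 2πζ/√(1 − ζ²) = 2π × 0.02624/√(1 − 0.000689) = 0.1650.
x_n/x₀ = e^(−nδ) ≤ 0.2; take ln: n ≥ ln(1/0.2)/δ = 1.609/0.1650 = 9.757.
So 10 complete cycles are required.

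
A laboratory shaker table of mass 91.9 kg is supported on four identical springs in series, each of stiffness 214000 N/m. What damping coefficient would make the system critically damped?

Series springs: 1/k_eq = 4/214000, so k_eq = 214000/4 = 53500 N/m.
c_c = 2√(k_eq·m) = 2√(53500 × 91.9) = 2 × 2217 = 4435 N·s/m.

4430 N·s/m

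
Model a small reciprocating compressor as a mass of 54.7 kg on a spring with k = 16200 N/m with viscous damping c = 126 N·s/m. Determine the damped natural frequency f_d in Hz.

2.73 Hz

ω_n = √(k/m) = √(16200/54.7) = 17.21 rad/s.
Critical damping c_c = 2√(k·m) = 2√(16200 × 54.7) = 1883 N·s/m, so ζ = c/c_c = 126/1883 = 0.06693.
ω_d = ω_n√(1 − ζ²) = 17.21 × √(1 − 0.00448) = 17.17 rad/s.
f_d = ω_d/(2π) = 2.733 Hz.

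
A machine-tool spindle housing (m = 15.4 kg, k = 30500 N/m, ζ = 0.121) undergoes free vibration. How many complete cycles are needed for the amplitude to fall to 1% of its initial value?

7 cycles

Logarithmic decrement δ = 2πζ/√(1 − ζ²) = 2π × 0.1210/√(1 − 0.0146) = 0.7659.
x_n/x₀ = e^(−nδ) ≤ 0.01; take ln: n ≥ ln(1/0.01)/δ = 4.605/0.7659 = 6.013.
So 7 complete cycles are required.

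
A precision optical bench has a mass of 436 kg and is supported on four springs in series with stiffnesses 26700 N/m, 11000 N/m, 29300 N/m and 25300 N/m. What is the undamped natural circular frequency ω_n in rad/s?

3.37 rad/s

Series springs: 1/k_eq = 1/26700 + 1/11000 + 1/29300 + 1/25300 = 0.0002020, so k_eq = 4950 N/m.
ω_n = √(k_eq/m) = √(4950/436) = √11.35 = 3.369 rad/s.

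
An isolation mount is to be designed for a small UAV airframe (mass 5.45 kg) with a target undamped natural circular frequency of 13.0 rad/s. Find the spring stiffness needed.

921 N/m

k = m·ω_n² = 5.45 × 13.00² = 5.45 × 169.0 = 921.1 N/m.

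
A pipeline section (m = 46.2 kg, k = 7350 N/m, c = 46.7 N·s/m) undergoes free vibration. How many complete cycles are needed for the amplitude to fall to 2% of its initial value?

16 cycles

ζ = c/(2√(km)) = 46.7/(2√(7350 × 46.2)) = 46.7/1165 = 0.04007.
Logarithmic decrement δ = 2πζ/√(1 − ζ²) = 2π × 0.04007/√(1 − 0.00161) = 0.2520.
x_n/x₀ = e^(−nδ) ≤ 0.02; take ln: n ≥ ln(1/0.02)/δ = 3.912/0.2520 = 15.53.
So 16 complete cycles are required.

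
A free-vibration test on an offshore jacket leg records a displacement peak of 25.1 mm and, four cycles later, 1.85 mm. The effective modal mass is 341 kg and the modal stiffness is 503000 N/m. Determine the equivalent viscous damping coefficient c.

2700 N·s/m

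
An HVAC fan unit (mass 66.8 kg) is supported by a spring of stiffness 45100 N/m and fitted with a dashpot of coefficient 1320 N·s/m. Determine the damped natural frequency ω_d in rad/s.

24.0 rad/s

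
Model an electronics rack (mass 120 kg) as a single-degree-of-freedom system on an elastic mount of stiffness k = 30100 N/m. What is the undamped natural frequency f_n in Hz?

2.52 Hz

ω_n = √(k/m) = √(30100/120) = √250.8 = 15.84 rad/s.
f_n = ω_n/(2π) = 15.84/6.283 = 2.521 Hz.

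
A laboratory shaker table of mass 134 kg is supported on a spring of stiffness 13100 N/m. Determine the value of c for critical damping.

2650 N·s/m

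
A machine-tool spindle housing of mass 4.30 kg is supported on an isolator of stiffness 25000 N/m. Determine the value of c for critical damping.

c_c = 2√(k·m) = 2√(25000 × 4.30) = 2 × 327.9 = 655.7 N·s/m.

656 N·s/m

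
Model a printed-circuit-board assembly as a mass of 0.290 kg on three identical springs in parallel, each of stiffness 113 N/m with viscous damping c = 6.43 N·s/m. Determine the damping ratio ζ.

Parallel springs add: k_eq = 3 × 113 = 339.0 N/m.
ω_n = √(k_eq/m) = √(339.0/0.290) = 34.19 rad/s.
Critical damping c_c = 2√(k_eq·m) = 2√(339.0 × 0.290) = 19.83 N·s/m, so ζ = c/c_c = 6.43/19.83 = 0.3243.

0.324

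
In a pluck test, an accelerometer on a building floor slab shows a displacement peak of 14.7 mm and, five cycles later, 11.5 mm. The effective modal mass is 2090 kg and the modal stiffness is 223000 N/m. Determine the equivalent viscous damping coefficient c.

Logarithmic decrement δ = (1/n)·ln(x₀/x_n) = (1/5)·ln(14.7/11.5) = (1/5)·ln(1.278) = 0.04910.
ζ = δ/√(4π² + δ²) = 0.04910/√(39.48 + 0.00241) = 0.04910/6.283 = 0.007814.
c = ζ · 2√(km) = 0.007814 × 2√(223000 × 2090) = 0.007814 × 43180 = 337.4 N·s/m.

337 N·s/m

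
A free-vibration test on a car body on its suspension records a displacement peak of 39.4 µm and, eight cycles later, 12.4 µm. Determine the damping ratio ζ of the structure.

Logarithmic decrement δ = (1/n)·ln(x₀/x_n) = (1/8)·ln(39.4/12.4) = (1/8)·ln(3.177) = 0.1445.
ζ = δ/√(4π² + δ²) = 0.1445/√(39.48 + 0.0209) = 0.1445/6.285 = 0.02299.

0.0230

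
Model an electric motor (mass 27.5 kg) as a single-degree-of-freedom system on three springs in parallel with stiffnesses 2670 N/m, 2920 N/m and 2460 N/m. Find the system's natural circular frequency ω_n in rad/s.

17.1 rad/s

Parallel springs add: k_eq = 2670 + 2920 + 2460 = 8050 N/m.
ω_n = √(k_eq/m) = √(8050/27.5) = √292.7 = 17.11 rad/s.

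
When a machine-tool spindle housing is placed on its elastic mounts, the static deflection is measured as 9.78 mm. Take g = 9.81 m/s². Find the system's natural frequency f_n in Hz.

5.04 Hz

ω_n = √(g/δ_st) = √(9.81/0.00978) = √1003 = 31.67 rad/s.
f_n = ω_n/(2π) = 31.67/6.283 = 5.041 Hz.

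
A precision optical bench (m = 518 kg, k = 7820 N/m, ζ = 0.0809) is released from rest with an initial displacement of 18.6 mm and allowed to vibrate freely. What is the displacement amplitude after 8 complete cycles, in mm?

0.315 mm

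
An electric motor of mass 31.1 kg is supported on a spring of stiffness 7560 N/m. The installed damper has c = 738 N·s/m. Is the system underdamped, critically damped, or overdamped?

underdamped

c_c = 2√(k·m) = 969.8 N·s/m; ζ = c/c_c = 738/969.8 = 0.761.
Since ζ < 1 the system is underdamped.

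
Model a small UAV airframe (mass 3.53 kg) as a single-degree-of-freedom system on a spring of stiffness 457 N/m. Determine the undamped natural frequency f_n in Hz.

1.81 Hz

ω_n = √(k/m) = √(457.0/3.53) = √129.5 = 11.38 rad/s.
f_n = ω_n/(2π) = 11.38/6.283 = 1.811 Hz.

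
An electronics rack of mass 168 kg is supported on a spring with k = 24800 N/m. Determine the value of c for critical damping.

4080 N·s/m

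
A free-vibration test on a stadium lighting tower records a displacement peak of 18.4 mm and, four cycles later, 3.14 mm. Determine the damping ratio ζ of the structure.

0.0702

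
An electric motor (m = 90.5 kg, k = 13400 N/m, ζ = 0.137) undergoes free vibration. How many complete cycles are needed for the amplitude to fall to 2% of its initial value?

Logarithmic decrement δ = 2πζ/√(1 − ζ²) = 2π × 0.1370/√(1 − 0.0188) = 0.8690.
x_n/x₀ = e^(−nδ) ≤ 0.02; take ln: n ≥ ln(1/0.02)/δ = 3.912/0.8690 = 4.502.
So 5 complete cycles are required.

5 cycles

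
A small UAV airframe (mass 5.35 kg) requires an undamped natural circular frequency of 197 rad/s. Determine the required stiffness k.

208000 N/m

k = m·ω_n² = 5.35 × 197.0² = 5.35 × 38810 = 207600 N/m.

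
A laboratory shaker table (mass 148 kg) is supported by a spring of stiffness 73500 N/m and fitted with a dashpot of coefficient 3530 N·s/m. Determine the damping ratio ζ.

ω_n = √(k/m) = √(73500/148) = 22.29 rad/s.
Critical damping c_c = 2√(k·m) = 2√(73500 × 148) = 6596 N·s/m, so ζ = c/c_c = 3530/6596 = 0.5351.

0.535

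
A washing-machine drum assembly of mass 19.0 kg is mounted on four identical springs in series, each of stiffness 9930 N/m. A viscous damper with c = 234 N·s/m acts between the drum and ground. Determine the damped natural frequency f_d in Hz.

1.53 Hz

Series springs: 1/k_eq = 4/9930, so k_eq = 9930/4 = 2482 N/m.
ω_n = √(k_eq/m) = √(2482/19.0) = 11.43 rad/s.
Critical damping c_c = 2√(k_eq·m) = 2√(2482 × 19.0) = 434.4 N·s/m, so ζ = c/c_c = 234/434.4 = 0.5387.
ω_d = ω_n√(1 − ζ²) = 11.43 × √(1 − 0.290) = 9.630 rad/s.
f_d = ω_d/(2π) = 1.533 Hz.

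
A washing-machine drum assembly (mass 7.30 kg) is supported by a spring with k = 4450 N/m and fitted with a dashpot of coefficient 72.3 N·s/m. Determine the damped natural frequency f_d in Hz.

ω_n = √(k/m) = √(4450/7.30) = 24.69 rad/s.
Critical damping c_c = 2√(k·m) = 2√(4450 × 7.30) = 360.5 N·s/m, so ζ = c/c_c = 72.3/360.5 = 0.2006.
ω_d = ω_n√(1 − ζ²) = 24.69 × √(1 − 0.0402) = 24.19 rad/s.
f_d = ω_d/(2π) = 3.850 Hz.

3.85 Hz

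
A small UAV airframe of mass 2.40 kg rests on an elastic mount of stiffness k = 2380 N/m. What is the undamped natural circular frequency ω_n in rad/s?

ω_n = √(k/m) = √(2380/2.40) = √991.7 = 31.49 rad/s.

31.5 rad/s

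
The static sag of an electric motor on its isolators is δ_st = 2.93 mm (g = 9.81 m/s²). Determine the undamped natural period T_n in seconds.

0.109 s

ω_n = √(g/δ_st) = √(9.81/0.00293) = √3348 = 57.86 rad/s.
T_n = 2π/ω_n = 6.283/57.86 = 0.1086 s.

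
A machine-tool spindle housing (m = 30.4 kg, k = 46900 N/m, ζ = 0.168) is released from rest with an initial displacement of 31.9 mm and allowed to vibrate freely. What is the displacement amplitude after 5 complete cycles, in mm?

0.151 mm

Logarithmic decrement δ = 2πζ/√(1 − ζ²) = 2π × 0.1680/√(1 − 0.0282) = 1.071.
After n cycles, x_n/x₀ = e^(−nδ), so x_5 = 31.9 × e^(−5 × 1.071) = 31.9 × 0.004729 = 0.1509 mm.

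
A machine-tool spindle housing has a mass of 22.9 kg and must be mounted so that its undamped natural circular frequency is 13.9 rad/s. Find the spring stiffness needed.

4420 N/m

k = m·ω_n² = 22.9 × 13.90² = 22.9 × 193.2 = 4425 N/m.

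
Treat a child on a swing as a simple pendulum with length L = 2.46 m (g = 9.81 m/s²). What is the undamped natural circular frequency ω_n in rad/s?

2.00 rad/s

For a simple pendulum ω_n = √(g/L) = √(9.81/2.46) = √3.988 = 1.997 rad/s.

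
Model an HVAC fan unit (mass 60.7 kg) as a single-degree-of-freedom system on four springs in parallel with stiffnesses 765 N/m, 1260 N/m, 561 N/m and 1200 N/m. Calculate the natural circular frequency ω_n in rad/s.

7.90 rad/s

Parallel springs add: k_eq = 765 + 1260 + 561 + 1200 = 3786 N/m.
ω_n = √(k_eq/m) = √(3786/60.7) = √62.37 = 7.898 rad/s.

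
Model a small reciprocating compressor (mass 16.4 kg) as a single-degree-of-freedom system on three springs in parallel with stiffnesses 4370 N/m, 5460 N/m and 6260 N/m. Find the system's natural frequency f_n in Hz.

4.99 Hz

Parallel springs add: k_eq = 4370 + 5460 + 6260 = 16090 N/m.
ω_n = √(k_eq/m) = √(16090/16.4) = √981.1 = 31.32 rad/s.
f_n = ω_n/(2π) = 31.32/6.283 = 4.985 Hz.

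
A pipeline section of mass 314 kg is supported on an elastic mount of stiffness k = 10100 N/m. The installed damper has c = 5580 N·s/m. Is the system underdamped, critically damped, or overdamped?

overdamped

c_c = 2√(k·m) = 3562 N·s/m; ζ = c/c_c = 5580/3562 = 1.57.
Since ζ > 1 the system is overdamped.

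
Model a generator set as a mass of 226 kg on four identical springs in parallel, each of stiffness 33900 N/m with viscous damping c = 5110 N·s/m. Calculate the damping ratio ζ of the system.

Parallel springs add: k_eq = 4 × 33900 = 135600 N/m.
ω_n = √(k_eq/m) = √(135600/226) = 24.49 rad/s.
Critical damping c_c = 2√(k_eq·m) = 2√(135600 × 226) = 11070 N·s/m, so ζ = c/c_c = 5110/11070 = 0.4615.

0.462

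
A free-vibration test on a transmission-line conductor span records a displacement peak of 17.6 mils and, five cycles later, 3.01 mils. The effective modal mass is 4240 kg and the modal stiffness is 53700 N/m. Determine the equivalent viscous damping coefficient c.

1690 N·s/m

Logarithmic decrement δ = (1/n)·ln(x₀/x_n) = (1/5)·ln(17.6/3.01) = (1/5)·ln(5.847) = 0.3532.
ζ = δ/√(4π² + δ²) = 0.3532/√(39.48 + 0.125) = 0.3532/6.293 = 0.05612.
c = ζ · 2√(km) = 0.05612 × 2√(53700 × 4240) = 0.05612 × 30180 = 1694 N·s/m.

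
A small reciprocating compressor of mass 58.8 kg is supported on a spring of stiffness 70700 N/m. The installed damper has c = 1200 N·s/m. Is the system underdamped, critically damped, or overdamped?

c_c = 2√(k·m) = 4078 N·s/m; ζ = c/c_c = 1200/4078 = 0.294.
Since ζ < 1 the system is underdamped.

underdamped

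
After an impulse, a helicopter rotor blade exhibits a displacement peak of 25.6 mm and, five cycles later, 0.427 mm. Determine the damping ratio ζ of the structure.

Logarithmic decrement δ = (1/n)·ln(x₀/x_n) = (1/5)·ln(25.6/0.427) = (1/5)·ln(59.95) = 0.8187.
ζ = δ/√(4π² + δ²) = 0.8187/√(39.48 + 0.670) = 0.8187/6.336 = 0.1292.

0.129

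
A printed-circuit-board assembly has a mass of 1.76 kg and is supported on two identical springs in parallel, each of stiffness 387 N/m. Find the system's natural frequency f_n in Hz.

3.34 Hz

Parallel springs add: k_eq = 2 × 387 = 774.0 N/m.
ω_n = √(k_eq/m) = √(774.0/1.76) = √439.8 = 20.97 rad/s.
f_n = ω_n/(2π) = 20.97/6.283 = 3.338 Hz.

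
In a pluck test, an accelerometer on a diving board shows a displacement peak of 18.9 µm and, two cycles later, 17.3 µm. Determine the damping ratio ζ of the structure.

0.00704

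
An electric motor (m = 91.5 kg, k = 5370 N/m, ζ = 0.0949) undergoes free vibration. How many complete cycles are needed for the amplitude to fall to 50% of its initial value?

Logarithmic decrement δ = 2πζ/√(1 − ζ²) = 2π × 0.09490/√(1 − 0.00901) = 0.5990.
x_n/x₀ = e^(−nδ) ≤ 0.5; take ln: n ≥ ln(1/0.5)/δ = 0.6931/0.5990 = 1.157.
So 2 complete cycles are required.

2 cycles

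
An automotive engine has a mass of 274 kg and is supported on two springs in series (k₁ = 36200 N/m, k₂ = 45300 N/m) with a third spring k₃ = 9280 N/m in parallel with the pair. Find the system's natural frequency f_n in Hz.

1.65 Hz

Series pair: k_s = k₁k₂/(k₁+k₂) = (36200)(45300)/(36200 + 45300) = 20120 N/m. In parallel with k₃: k_eq = 20120 + 9280 = 29400 N/m.
ω_n = √(k_eq/m) = √(29400/274) = √107.3 = 10.36 rad/s.
f_n = ω_n/(2π) = 10.36/6.283 = 1.649 Hz.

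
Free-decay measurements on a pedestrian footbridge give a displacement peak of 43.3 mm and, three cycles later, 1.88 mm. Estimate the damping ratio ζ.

Logarithmic decrement δ = (1/n)·ln(x₀/x_n) = (1/3)·ln(43.3/1.88) = (1/3)·ln(23.03) = 1.046.
ζ = δ/√(4π² + δ²) = 1.046/√(39.48 + 1.09) = 1.046/6.370 = 0.1642.

0.164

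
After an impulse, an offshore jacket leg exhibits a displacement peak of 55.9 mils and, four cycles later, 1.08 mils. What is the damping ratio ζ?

Logarithmic decrement δ = (1/n)·ln(x₀/x_n) = (1/4)·ln(55.9/1.08) = (1/4)·ln(51.76) = 0.9867.
ζ = δ/√(4π² + δ²) = 0.9867/√(39.48 + 0.973) = 0.9867/6.360 = 0.1551.

0.155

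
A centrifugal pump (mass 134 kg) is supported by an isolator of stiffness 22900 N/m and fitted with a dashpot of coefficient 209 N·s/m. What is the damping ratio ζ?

0.0597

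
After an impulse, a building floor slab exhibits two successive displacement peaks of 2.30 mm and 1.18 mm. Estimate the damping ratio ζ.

0.106

Logarithmic decrement δ = (1/n)·ln(x₀/x_n) = (1/1)·ln(2.30/1.18) = (1/1)·ln(1.949) = 0.6674.
ζ = δ/√(4π² + δ²) = 0.6674/√(39.48 + 0.445) = 0.6674/6.319 = 0.1056.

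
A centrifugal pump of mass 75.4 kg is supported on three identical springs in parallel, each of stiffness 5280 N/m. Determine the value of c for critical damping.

2190 N·s/m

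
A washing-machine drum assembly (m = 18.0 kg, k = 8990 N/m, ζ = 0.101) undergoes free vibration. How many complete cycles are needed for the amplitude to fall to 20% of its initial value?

3 cycles

Logarithmic decrement δ = 2πζ/√(1 − ζ²) = 2π × 0.1010/√(1 − 0.0102) = 0.6379.
x_n/x₀ = e^(−nδ) ≤ 0.2; take ln: n ≥ ln(1/0.2)/δ = 1.609/0.6379 = 2.523.
So 3 complete cycles are required.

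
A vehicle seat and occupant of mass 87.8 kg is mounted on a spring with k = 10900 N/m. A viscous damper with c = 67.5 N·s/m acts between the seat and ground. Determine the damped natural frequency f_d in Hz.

1.77 Hz

ω_n = √(k/m) = √(10900/87.8) = 11.14 rad/s.
Critical damping c_c = 2√(k·m) = 2√(10900 × 87.8) = 1957 N·s/m, so ζ = c/c_c = 67.5/1957 = 0.03450.
ω_d = ω_n√(1 − ζ²) = 11.14 × √(1 − 0.00119) = 11.14 rad/s.
f_d = ω_d/(2π) = 1.772 Hz.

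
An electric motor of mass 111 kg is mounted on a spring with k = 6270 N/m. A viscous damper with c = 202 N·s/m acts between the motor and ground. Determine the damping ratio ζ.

ω_n = √(k/m) = √(6270/111) = 7.516 rad/s.
Critical damping c_c = 2√(k·m) = 2√(6270 × 111) = 1668 N·s/m, so ζ = c/c_c = 202/1668 = 0.1211.

0.121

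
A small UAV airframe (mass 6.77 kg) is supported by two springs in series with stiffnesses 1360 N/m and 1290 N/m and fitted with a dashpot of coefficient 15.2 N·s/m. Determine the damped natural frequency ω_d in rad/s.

Series springs: 1/k_eq = 1/1360 + 1/1290 = 0.001510, so k_eq = 662.0 N/m.
ω_n = √(k_eq/m) = √(662.0/6.77) = 9.889 rad/s.
Critical damping c_c = 2√(k_eq·m) = 2√(662.0 × 6.77) = 133.9 N·s/m, so ζ = c/c_c = 15.2/133.9 = 0.1135.
ω_d = ω_n√(1 − ζ²) = 9.889 × √(1 − 0.0129) = 9.825 rad/s.

9.82 rad/s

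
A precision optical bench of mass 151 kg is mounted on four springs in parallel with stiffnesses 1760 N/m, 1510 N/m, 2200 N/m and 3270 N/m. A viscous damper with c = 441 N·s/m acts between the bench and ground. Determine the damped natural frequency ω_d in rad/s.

7.47 rad/s

Parallel springs add: k_eq = 1760 + 1510 + 2200 + 3270 = 8740 N/m.
ω_n = √(k_eq/m) = √(8740/151) = 7.608 rad/s.
Critical damping c_c = 2√(k_eq·m) = 2√(8740 × 151) = 2298 N·s/m, so ζ = c/c_c = 441/2298 = 0.1919.
ω_d = ω_n√(1 − ζ²) = 7.608 × √(1 − 0.0368) = 7.466 rad/s.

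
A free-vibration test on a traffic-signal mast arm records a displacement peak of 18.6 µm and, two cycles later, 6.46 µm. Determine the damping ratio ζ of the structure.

0.0839

Logarithmic decrement δ = (1/n)·ln(x₀/x_n) = (1/2)·ln(18.6/6.46) = (1/2)·ln(2.879) = 0.5288.
ζ = δ/√(4π² + δ²) = 0.5288/√(39.48 + 0.280) = 0.5288/6.305 = 0.08386.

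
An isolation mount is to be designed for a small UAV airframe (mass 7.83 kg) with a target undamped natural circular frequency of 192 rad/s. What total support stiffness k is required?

k = m·ω_n² = 7.83 × 192.0² = 7.83 × 36860 = 288600 N/m.

289000 N/m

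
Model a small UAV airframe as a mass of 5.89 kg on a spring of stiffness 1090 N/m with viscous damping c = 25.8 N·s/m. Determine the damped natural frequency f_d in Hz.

ω_n = √(k/m) = √(1090/5.89) = 13.60 rad/s.
Critical damping c_c = 2√(k·m) = 2√(1090 × 5.89) = 160.3 N·s/m, so ζ = c/c_c = 25.8/160.3 = 0.1610.
ω_d = ω_n√(1 − ζ²) = 13.60 × √(1 − 0.0259) = 13.43 rad/s.
f_d = ω_d/(2π) = 2.137 Hz.

2.14 Hz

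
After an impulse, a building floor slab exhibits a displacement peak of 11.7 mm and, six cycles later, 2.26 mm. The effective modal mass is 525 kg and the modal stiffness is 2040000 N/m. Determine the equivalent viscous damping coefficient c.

2850 N·s/m

Logarithmic decrement δ = (1/n)·ln(x₀/x_n) = (1/6)·ln(11.7/2.26) = (1/6)·ln(5.177) = 0.2740.
ζ = δ/√(4π² + δ²) = 0.2740/√(39.48 + 0.0751) = 0.2740/6.289 = 0.04357.
c = ζ · 2√(km) = 0.04357 × 2√(2040000 × 525) = 0.04357 × 65450 = 2852 N·s/m.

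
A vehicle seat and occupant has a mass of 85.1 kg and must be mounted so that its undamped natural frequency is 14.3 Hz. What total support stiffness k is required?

ω_n = 2πf_n = 2π × 14.3 = 89.85 rad/s.
k = m·ω_n² = 85.1 × 89.85² = 85.1 × 8073 = 687000 N/m.

687000 N/m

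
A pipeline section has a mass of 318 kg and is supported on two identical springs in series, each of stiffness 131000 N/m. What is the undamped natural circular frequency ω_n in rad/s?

14.4 rad/s

Series springs: 1/k_eq = 2/131000, so k_eq = 131000/2 = 65500 N/m.
ω_n = √(k_eq/m) = √(65500/318) = √206.0 = 14.35 rad/s.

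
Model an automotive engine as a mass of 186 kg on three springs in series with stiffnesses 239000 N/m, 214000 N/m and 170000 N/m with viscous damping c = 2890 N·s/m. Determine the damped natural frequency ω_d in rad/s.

17.4 rad/s

Series springs: 1/k_eq = 1/239000 + 1/214000 + 1/170000 = 1.474×10^-5, so k_eq = 67850 N/m.
ω_n = √(k_eq/m) = √(67850/186) = 19.10 rad/s.
Critical damping c_c = 2√(k_eq·m) = 2√(67850 × 186) = 7105 N·s/m, so ζ = c/c_c = 2890/7105 = 0.4068.
ω_d = ω_n√(1 − ζ²) = 19.10 × √(1 − 0.165) = 17.45 rad/s.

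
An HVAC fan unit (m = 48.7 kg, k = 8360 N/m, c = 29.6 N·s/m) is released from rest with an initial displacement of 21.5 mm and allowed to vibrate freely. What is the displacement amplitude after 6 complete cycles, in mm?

ζ = c/(2√(km)) = 29.6/(2√(8360 × 48.7)) = 29.6/1276 = 0.02319.
Logarithmic decrement δ = 2πζ/√(1 − ζ²) = 2π × 0.02319/√(1 − 0.000538) = 0.1458.
After n cycles, x_n/x₀ = e^(−nδ), so x_6 = 21.5 × e^(−6 × 0.1458) = 21.5 × 0.4170 = 8.966 mm.

8.97 mm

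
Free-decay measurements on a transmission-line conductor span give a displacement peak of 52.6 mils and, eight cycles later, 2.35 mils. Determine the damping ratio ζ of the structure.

0.0617

Logarithmic decrement δ = (1/n)·ln(x₀/x_n) = (1/8)·ln(52.6/2.35) = (1/8)·ln(22.38) = 0.3885.
ζ = δ/√(4π² + δ²) = 0.3885/√(39.48 + 0.151) = 0.3885/6.295 = 0.06172.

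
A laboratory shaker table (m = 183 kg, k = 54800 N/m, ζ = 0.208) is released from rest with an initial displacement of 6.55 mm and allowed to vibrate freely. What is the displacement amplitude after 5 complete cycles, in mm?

0.00822 mm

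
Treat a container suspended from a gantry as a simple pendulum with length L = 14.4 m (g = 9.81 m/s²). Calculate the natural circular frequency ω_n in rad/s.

For a simple pendulum ω_n = √(g/L) = √(9.81/14.4) = √0.6813 = 0.8254 rad/s.

0.825 rad/s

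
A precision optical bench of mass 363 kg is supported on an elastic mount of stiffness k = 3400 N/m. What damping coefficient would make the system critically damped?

c_c = 2√(k·m) = 2√(3400 × 363) = 2 × 1111 = 2222 N·s/m.

2220 N·s/m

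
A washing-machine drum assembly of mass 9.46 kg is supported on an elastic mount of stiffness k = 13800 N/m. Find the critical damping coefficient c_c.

c_c = 2√(k·m) = 2√(13800 × 9.46) = 2 × 361.3 = 722.6 N·s/m.

723 N·s/m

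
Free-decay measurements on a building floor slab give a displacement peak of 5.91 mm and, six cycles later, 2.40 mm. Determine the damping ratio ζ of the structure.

Logarithmic decrement δ = (1/n)·ln(x₀/x_n) = (1/6)·ln(5.91/2.40) = (1/6)·ln(2.463) = 0.1502.
ζ = δ/√(4π² + δ²) = 0.1502/√(39.48 + 0.0226) = 0.1502/6.285 = 0.02390.

0.0239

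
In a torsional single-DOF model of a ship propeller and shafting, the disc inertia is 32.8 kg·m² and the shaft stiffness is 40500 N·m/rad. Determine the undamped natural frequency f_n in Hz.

ω_n = √(k_t/J) = √(40500/32.8) = √1235 = 35.14 rad/s.
f_n = ω_n/(2π) = 35.14/6.283 = 5.593 Hz.

5.59 Hz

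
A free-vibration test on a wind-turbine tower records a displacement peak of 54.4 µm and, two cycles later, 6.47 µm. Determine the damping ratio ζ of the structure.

0.167

Logarithmic decrement δ = (1/n)·ln(x₀/x_n) = (1/2)·ln(54.4/6.47) = (1/2)·ln(8.408) = 1.065.
ζ = δ/√(4π² + δ²) = 1.065/√(39.48 + 1.13) = 1.065/6.373 = 0.1671.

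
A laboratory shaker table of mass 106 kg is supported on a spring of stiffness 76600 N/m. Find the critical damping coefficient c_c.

5700 N·s/m

c_c = 2√(k·m) = 2√(76600 × 106) = 2 × 2849 = 5699 N·s/m.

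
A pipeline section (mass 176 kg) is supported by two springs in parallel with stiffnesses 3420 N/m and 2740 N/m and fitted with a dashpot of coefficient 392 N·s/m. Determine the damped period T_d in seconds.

Parallel springs add: k_eq = 3420 + 2740 = 6160 N/m.
ω_n = √(k_eq/m) = √(6160/176) = 5.916 rad/s.
Critical damping c_c = 2√(k_eq·m) = 2√(6160 × 176) = 2082 N·s/m, so ζ = c/c_c = 392/2082 = 0.1882.
ω_d = ω_n√(1 − ζ²) = 5.916 × √(1 − 0.0354) = 5.810 rad/s.
T_d = 2π/ω_d = 1.081 s.

1.08 s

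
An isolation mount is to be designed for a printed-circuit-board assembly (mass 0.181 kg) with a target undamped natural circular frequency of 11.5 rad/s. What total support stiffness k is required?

23.9 N/m

k = m·ω_n² = 0.181 × 11.50² = 0.181 × 132.2 = 23.94 N/m.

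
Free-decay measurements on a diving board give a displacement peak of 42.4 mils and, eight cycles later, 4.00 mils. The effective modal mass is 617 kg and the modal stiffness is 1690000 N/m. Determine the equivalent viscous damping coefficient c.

Logarithmic decrement δ = (1/n)·ln(x₀/x_n) = (1/8)·ln(42.4/4.00) = (1/8)·ln(10.60) = 0.2951.
ζ = δ/√(4π² + δ²) = 0.2951/√(39.48 + 0.0871) = 0.2951/6.290 = 0.04692.
c = ζ · 2√(km) = 0.04692 × 2√(1690000 × 617) = 0.04692 × 64580 = 3030 N·s/m.

3030 N·s/m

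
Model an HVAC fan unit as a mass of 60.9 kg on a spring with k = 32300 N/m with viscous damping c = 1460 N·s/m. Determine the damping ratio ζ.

ω_n = √(k/m) = √(32300/60.9) = 23.03 rad/s.
Critical damping c_c = 2√(k·m) = 2√(32300 × 60.9) = 2805 N·s/m, so ζ = c/c_c = 1460/2805 = 0.5205.

0.520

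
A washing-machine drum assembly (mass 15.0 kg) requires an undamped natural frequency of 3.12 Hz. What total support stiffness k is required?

5760 N/m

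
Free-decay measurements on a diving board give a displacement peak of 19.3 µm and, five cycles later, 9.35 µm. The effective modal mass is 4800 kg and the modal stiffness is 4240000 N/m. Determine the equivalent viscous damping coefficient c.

6580 N·s/m

Logarithmic decrement δ = (1/n)·ln(x₀/x_n) = (1/5)·ln(19.3/9.35) = (1/5)·ln(2.064) = 0.1449.
ζ = δ/√(4π² + δ²) = 0.1449/√(39.48 + 0.0210) = 0.1449/6.285 = 0.02306.
c = ζ · 2√(km) = 0.02306 × 2√(4240000 × 4800) = 0.02306 × 285300 = 6580 N·s/m.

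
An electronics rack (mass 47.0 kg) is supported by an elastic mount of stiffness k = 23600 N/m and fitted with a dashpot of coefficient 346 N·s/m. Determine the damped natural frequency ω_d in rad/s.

22.1 rad/s

ω_n = √(k/m) = √(23600/47.0) = 22.41 rad/s.
Critical damping c_c = 2√(k·m) = 2√(23600 × 47.0) = 2106 N·s/m, so ζ = c/c_c = 346/2106 = 0.1643.
ω_d = ω_n√(1 − ζ²) = 22.41 × √(1 − 0.0270) = 22.10 rad/s.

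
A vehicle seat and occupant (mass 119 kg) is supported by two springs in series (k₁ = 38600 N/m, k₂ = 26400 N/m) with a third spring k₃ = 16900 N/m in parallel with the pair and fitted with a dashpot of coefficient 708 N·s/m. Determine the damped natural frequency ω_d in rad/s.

Series pair: k_s = k₁k₂/(k₁+k₂) = (38600)(26400)/(38600 + 26400) = 15680 N/m. In parallel with k₃: k_eq = 15680 + 16900 = 32580 N/m.
ω_n = √(k_eq/m) = √(32580/119) = 16.55 rad/s.
Critical damping c_c = 2√(k_eq·m) = 2√(32580 × 119) = 3938 N·s/m, so ζ = c/c_c = 708/3938 = 0.1798.
ω_d = ω_n√(1 − ζ²) = 16.55 × √(1 − 0.0323) = 16.28 rad/s.

16.3 rad/s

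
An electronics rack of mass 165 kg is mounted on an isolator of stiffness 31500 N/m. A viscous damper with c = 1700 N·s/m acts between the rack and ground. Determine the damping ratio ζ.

0.373

ω_n = √(k/m) = √(31500/165) = 13.82 rad/s.
Critical damping c_c = 2√(k·m) = 2√(31500 × 165) = 4560 N·s/m, so ζ = c/c_c = 1700/4560 = 0.3728.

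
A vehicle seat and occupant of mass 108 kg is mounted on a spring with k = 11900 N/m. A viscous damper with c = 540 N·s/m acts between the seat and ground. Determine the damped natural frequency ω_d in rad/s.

10.2 rad/s

ω_n = √(k/m) = √(11900/108) = 10.50 rad/s.
Critical damping c_c = 2√(k·m) = 2√(11900 × 108) = 2267 N·s/m, so ζ = c/c_c = 540/2267 = 0.2382.
ω_d = ω_n√(1 − ζ²) = 10.50 × √(1 − 0.0567) = 10.19 rad/s.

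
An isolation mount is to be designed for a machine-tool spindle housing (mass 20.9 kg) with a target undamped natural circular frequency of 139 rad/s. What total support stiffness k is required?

k = m·ω_n² = 20.9 × 139.0² = 20.9 × 19320 = 403800 N/m.

404000 N/m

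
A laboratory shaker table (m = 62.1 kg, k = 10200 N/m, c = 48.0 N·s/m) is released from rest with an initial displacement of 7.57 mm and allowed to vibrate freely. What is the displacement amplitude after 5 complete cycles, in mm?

ζ = c/(2√(km)) = 48.0/(2√(10200 × 62.1)) = 48.0/1592 = 0.03016.
Logarithmic decrement δ = 2πζ/√(1 − ζ²) = 2π × 0.03016/√(1 − 0.000909) = 0.1896.
After n cycles, x_n/x₀ = e^(−nδ), so x_5 = 7.57 × e^(−5 × 0.1896) = 7.57 × 0.3876 = 2.934 mm.

2.93 mm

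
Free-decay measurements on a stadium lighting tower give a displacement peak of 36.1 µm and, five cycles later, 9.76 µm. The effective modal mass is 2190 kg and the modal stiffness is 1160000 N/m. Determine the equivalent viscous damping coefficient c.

4190 N·s/m

Logarithmic decrement δ = (1/n)·ln(x₀/x_n) = (1/5)·ln(36.1/9.76) = (1/5)·ln(3.699) = 0.2616.
ζ = δ/√(4π² + δ²) = 0.2616/√(39.48 + 0.0684) = 0.2616/6.289 = 0.04160.
c = ζ · 2√(km) = 0.04160 × 2√(1160000 × 2190) = 0.04160 × 100800 = 4193 N·s/m.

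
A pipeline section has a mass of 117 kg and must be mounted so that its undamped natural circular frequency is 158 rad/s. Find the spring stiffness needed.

2920000 N/m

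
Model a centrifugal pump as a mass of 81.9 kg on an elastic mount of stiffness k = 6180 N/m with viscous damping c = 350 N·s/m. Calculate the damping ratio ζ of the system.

ω_n = √(k/m) = √(6180/81.9) = 8.687 rad/s.
Critical damping c_c = 2√(k·m) = 2√(6180 × 81.9) = 1423 N·s/m, so ζ = c/c_c = 350/1423 = 0.2460.

0.246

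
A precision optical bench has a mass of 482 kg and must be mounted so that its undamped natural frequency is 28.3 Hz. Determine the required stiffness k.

ω_n = 2πf_n = 2π × 28.3 = 177.8 rad/s.
k = m·ω_n² = 482 × 177.8² = 482 × 31620 = 15240000 N/m.

15200000 N/m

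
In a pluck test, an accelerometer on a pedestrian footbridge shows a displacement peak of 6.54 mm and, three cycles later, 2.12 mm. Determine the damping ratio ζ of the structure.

Logarithmic decrement δ = (1/n)·ln(x₀/x_n) = (1/3)·ln(6.54/2.12) = (1/3)·ln(3.085) = 0.3755.
ζ = δ/√(4π² + δ²) = 0.3755/√(39.48 + 0.141) = 0.3755/6.294 = 0.05966.

0.0597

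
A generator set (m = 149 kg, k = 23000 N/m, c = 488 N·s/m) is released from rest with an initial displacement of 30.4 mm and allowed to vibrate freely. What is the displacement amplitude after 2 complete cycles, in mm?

ζ = c/(2√(km)) = 488/(2√(23000 × 149)) = 488/3702 = 0.1318.
Logarithmic decrement δ = 2πζ/√(1 − ζ²) = 2π × 0.1318/√(1 − 0.0174) = 0.8354.
After n cycles, x_n/x₀ = e^(−nδ), so x_2 = 30.4 × e^(−2 × 0.8354) = 30.4 × 0.1881 = 5.718 mm.

5.72 mm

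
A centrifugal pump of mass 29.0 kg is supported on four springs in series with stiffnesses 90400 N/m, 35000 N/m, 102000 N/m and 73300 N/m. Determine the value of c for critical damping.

Series springs: 1/k_eq = 1/90400 + 1/35000 + 1/102000 + 1/73300 = 6.308×10^-5, so k_eq = 15850 N/m.
c_c = 2√(k_eq·m) = 2√(15850 × 29.0) = 2 × 678.0 = 1356 N·s/m.

1360 N·s/m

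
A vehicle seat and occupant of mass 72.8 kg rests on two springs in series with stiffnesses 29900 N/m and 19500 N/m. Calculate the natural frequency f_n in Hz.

2.03 Hz

Series springs: 1/k_eq = 1/29900 + 1/19500 = 8.473×10^-5, so k_eq = 11800 N/m.
ω_n = √(k_eq/m) = √(11800/72.8) = √162.1 = 12.73 rad/s.
f_n = ω_n/(2π) = 12.73/6.283 = 2.026 Hz.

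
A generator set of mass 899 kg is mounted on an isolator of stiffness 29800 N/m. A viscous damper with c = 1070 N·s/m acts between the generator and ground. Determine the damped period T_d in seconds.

1.10 s

ω_n = √(k/m) = √(29800/899) = 5.757 rad/s.
Critical damping c_c = 2√(k·m) = 2√(29800 × 899) = 10350 N·s/m, so ζ = c/c_c = 1070/10350 = 0.1034.
ω_d = ω_n√(1 − ζ²) = 5.757 × √(1 − 0.0107) = 5.727 rad/s.
T_d = 2π/ω_d = 1.097 s.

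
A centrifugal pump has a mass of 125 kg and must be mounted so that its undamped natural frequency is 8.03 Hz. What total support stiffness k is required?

318000 N/m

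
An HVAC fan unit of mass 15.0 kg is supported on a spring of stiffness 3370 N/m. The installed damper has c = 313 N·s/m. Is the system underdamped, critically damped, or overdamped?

c_c = 2√(k·m) = 449.7 N·s/m; ζ = c/c_c = 313/449.7 = 0.696.
Since ζ < 1 the system is underdamped.

underdamped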